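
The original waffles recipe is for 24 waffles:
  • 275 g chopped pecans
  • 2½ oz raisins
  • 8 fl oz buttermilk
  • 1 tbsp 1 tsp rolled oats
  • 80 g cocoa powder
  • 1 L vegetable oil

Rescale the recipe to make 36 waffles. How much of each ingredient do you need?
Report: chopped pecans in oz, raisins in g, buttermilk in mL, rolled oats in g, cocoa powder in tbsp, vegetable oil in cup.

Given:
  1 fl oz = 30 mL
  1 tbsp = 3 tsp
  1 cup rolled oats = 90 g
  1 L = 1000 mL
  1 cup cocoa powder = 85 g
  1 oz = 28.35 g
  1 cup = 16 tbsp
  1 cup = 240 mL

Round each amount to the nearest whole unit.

chopped pecans: 15 oz; raisins: 106 g; buttermilk: 360 mL; rolled oats: 11 g; cocoa powder: 23 tbsp; vegetable oil: 6 cup

Scaling factor: 36/24 = 3/2 = 1.5.
chopped pecans: 275 g × 3/2 ÷ 28.35 g/oz ≈ 15 oz
raisins: 2.5 oz × 3/2 × 28.35 g/oz ≈ 106 g
buttermilk: 8 fl oz × 3/2 × 30 mL/fl oz = 360 mL
rolled oats: (1 tbsp + 1 tsp = 4/3 tbsp) × 3/2 ÷ 16 tbsp/cup × 90 g/cup ≈ 11 g
cocoa powder: 80 g × 3/2 ÷ 85 g/cup × 16 tbsp/cup ≈ 23 tbsp
vegetable oil: 1 L × 3/2 × 1000 mL/L ÷ 240 mL/cup ≈ 6 cup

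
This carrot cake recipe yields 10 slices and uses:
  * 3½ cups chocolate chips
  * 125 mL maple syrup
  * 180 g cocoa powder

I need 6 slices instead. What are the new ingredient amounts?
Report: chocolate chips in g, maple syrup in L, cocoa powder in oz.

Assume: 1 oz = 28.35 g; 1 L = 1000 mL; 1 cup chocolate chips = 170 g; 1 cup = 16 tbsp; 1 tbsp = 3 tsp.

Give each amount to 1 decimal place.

chocolate chips: 357.0 g; maple syrup: 0.1 L; cocoa powder: 3.8 oz

Scaling factor: 6/10 = 3/5 = 0.6.
chocolate chips: 3.5 cup × 3/5 × 170 g/cup = 357.0 g
maple syrup: 125 mL × 3/5 ÷ 1000 mL/L ≈ 0.1 L
cocoa powder: 180 g × 3/5 ÷ 28.35 g/oz ≈ 3.8 oz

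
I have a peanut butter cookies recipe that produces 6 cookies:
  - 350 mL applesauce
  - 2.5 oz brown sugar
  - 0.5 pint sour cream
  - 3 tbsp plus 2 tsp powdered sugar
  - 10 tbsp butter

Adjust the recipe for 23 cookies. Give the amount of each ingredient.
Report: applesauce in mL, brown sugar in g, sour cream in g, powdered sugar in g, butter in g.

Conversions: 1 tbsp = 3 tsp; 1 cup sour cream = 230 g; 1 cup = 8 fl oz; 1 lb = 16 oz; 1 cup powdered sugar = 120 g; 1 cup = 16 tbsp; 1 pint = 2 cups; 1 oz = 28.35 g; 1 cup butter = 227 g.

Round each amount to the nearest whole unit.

Scaling factor: 23/6.
applesauce: 350 mL × 23/6 ≈ 1342 mL
brown sugar: 2.5 oz × 23/6 × 28.35 g/oz ≈ 272 g
sour cream: 0.5 pint × 23/6 × 2 cup/pint × 230 g/cup ≈ 882 g
powdered sugar: (3 tbsp + 2 tsp = 11/3 tbsp) × 23/6 ÷ 16 tbsp/cup × 120 g/cup ≈ 105 g
butter: 10 tbsp × 23/6 ÷ 16 tbsp/cup × 227 g/cup ≈ 544 g

applesauce: 1342 mL; brown sugar: 272 g; sour cream: 882 g; powdered sugar: 105 g; butter: 544 g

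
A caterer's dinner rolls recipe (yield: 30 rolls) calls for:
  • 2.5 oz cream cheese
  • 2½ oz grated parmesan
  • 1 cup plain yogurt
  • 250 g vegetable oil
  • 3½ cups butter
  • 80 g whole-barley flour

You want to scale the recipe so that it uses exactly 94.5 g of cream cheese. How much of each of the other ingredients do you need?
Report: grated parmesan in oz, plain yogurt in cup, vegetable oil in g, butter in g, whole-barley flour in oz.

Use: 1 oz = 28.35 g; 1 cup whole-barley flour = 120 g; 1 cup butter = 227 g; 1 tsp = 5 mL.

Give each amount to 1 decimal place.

grated parmesan: 3.3 oz; plain yogurt: 1.3 cup; vegetable oil: 333.3 g; butter: 1059.3 g; whole-barley flour: 3.8 oz

The original recipe has 70.875 g of cream cheese, so the scaling factor is 94.5 ÷ 70.875 = 4/3.
grated parmesan: 2.5 oz × 4/3 ≈ 3.3 oz
plain yogurt: 1 cup × 4/3 ≈ 1.3 cup
vegetable oil: 250 g × 4/3 ≈ 333.3 g
butter: 3.5 cup × 4/3 × 227 g/cup ≈ 1059.3 g
whole-barley flour: 80 g × 4/3 ÷ 28.35 g/oz ≈ 3.8 oz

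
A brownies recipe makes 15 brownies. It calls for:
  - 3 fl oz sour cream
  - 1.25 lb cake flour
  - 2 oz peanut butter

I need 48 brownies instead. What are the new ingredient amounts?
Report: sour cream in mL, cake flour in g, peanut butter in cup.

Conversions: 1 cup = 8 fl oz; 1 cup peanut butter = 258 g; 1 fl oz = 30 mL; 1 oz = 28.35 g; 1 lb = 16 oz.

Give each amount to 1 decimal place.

sour cream: 288.0 mL; cake flour: 1814.4 g; peanut butter: 0.7 cup

Scaling factor: 48/15 = 16/5 = 3.2.
sour cream: 3 fl oz × 16/5 × 30 mL/fl oz = 288.0 mL
cake flour: 1.25 lb × 16/5 × 16 oz/lb × 28.35 g/oz = 1814.4 g
peanut butter: 2 oz × 16/5 × 28.35 g/oz ÷ 258 g/cup ≈ 0.7 cup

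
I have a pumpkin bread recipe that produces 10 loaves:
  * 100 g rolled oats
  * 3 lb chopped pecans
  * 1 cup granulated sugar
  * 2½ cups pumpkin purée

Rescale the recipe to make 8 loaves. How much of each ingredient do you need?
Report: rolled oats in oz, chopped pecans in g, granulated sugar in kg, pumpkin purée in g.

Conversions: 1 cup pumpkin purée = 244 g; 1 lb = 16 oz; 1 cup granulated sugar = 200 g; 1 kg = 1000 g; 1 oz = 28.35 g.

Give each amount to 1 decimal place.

Scaling factor: 8/10 = 4/5 = 0.8.
rolled oats: 100 g × 4/5 ÷ 28.35 g/oz ≈ 2.8 oz
chopped pecans: 3 lb × 4/5 × 16 oz/lb × 28.35 g/oz ≈ 1088.6 g
granulated sugar: 1 cup × 4/5 × 200 g/cup ÷ 1000 g/kg ≈ 0.2 kg
pumpkin purée: 2.5 cup × 4/5 × 244 g/cup = 488.0 g

rolled oats: 2.8 oz; chopped pecans: 1088.6 g; granulated sugar: 0.2 kg; pumpkin purée: 488.0 g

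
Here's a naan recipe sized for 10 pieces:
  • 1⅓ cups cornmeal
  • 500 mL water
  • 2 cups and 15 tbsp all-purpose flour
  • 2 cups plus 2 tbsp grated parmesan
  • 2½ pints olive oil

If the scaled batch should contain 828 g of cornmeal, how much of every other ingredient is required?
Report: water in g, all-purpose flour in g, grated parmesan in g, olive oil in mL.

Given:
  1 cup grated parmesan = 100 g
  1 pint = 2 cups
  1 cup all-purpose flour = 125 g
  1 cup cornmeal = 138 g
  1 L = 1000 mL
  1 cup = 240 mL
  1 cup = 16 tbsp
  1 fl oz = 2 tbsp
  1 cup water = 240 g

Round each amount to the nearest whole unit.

water: 2250 g; all-purpose flour: 1652 g; grated parmesan: 956 g; olive oil: 5400 mL

The original recipe has 184 g of cornmeal, so the scaling factor is 828 ÷ 184 = 9/2 = 4.5.
water: 500 mL × 9/2 ÷ 240 mL/cup × 240 g/cup = 2250 g
all-purpose flour: (2 cup + 15 tbsp = 2.9375 cup) × 9/2 × 125 g/cup ≈ 1652 g
grated parmesan: (2 cup + 2 tbsp = 2.125 cup) × 9/2 × 100 g/cup ≈ 956 g
olive oil: 2.5 pint × 9/2 × 2 cup/pint × 240 mL/cup = 5400 mL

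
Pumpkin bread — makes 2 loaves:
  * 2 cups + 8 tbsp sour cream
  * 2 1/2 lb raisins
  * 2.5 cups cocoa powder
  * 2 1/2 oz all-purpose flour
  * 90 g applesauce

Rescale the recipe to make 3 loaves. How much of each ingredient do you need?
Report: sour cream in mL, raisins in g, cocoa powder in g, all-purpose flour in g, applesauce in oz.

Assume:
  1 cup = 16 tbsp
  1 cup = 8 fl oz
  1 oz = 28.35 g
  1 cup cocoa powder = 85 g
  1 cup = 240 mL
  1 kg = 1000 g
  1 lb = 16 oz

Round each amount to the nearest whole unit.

Scaling factor: 3/2 = 1.5.
sour cream: (2 cup + 8 tbsp = 2.5 cup) × 3/2 × 240 mL/cup = 900 mL
raisins: 2.5 lb × 3/2 × 16 oz/lb × 28.35 g/oz = 1701 g
cocoa powder: 2.5 cup × 3/2 × 85 g/cup ≈ 319 g
all-purpose flour: 2.5 oz × 3/2 × 28.35 g/oz ≈ 106 g
applesauce: 90 g × 3/2 ÷ 28.35 g/oz ≈ 5 oz

sour cream: 900 mL; raisins: 1701 g; cocoa powder: 319 g; all-purpose flour: 106 g; applesauce: 5 oz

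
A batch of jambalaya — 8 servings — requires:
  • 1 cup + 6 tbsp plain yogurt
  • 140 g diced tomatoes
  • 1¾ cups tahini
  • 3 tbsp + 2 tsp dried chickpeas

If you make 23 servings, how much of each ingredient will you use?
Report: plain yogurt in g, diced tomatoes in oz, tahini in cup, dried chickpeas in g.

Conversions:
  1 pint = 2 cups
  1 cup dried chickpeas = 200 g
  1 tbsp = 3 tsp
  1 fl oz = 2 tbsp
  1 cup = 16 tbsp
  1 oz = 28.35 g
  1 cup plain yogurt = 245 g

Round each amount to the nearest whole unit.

Scaling factor: 23/8 = 2.875.
plain yogurt: (1 cup + 6 tbsp = 1.375 cup) × 23/8 × 245 g/cup ≈ 969 g
diced tomatoes: 140 g × 23/8 ÷ 28.35 g/oz ≈ 14 oz
tahini: 1.75 cup × 23/8 ≈ 5 cup
dried chickpeas: (3 tbsp + 2 tsp = 11/3 tbsp) × 23/8 ÷ 16 tbsp/cup × 200 g/cup ≈ 132 g

plain yogurt: 969 g; diced tomatoes: 14 oz; tahini: 5 cup; dried chickpeas: 132 g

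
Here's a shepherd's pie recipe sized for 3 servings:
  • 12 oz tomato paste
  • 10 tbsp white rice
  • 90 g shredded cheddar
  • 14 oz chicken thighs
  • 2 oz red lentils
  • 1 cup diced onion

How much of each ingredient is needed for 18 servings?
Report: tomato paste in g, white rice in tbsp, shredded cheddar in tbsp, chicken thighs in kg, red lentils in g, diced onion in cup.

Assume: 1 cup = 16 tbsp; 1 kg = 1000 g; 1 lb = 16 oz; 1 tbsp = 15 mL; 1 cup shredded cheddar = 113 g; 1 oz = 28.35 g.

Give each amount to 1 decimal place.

Scaling factor: 18/3 = 6.
tomato paste: 12 oz × 6 × 28.35 g/oz = 2041.2 g
white rice: 10 tbsp × 6 = 60.0 tbsp
shredded cheddar: 90 g × 6 ÷ 113 g/cup × 16 tbsp/cup ≈ 76.5 tbsp
chicken thighs: 14 oz × 6 × 28.35 g/oz ÷ 1000 g/kg ≈ 2.4 kg
red lentils: 2 oz × 6 × 28.35 g/oz = 340.2 g
diced onion: 1 cup × 6 = 6.0 cup

tomato paste: 2041.2 g; white rice: 60.0 tbsp; shredded cheddar: 76.5 tbsp; chicken thighs: 2.4 kg; red lentils: 340.2 g; diced onion: 6.0 cup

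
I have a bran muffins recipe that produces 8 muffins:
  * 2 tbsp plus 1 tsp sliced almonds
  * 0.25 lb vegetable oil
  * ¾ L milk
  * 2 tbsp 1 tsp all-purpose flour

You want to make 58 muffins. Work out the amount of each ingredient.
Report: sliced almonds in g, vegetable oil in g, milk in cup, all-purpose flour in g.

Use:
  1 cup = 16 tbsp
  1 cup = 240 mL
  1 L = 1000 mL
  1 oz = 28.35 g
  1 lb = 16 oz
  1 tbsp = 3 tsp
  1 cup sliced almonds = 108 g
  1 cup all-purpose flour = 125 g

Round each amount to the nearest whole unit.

sliced almonds: 114 g; vegetable oil: 822 g; milk: 23 cup; all-purpose flour: 132 g

Scaling factor: 58/8 = 29/4 = 7.25.
sliced almonds: (2 tbsp + 1 tsp = 7/3 tbsp) × 29/4 ÷ 16 tbsp/cup × 108 g/cup ≈ 114 g
vegetable oil: 0.25 lb × 29/4 × 16 oz/lb × 28.35 g/oz ≈ 822 g
milk: 0.75 L × 29/4 × 1000 mL/L ÷ 240 mL/cup ≈ 23 cup
all-purpose flour: (2 tbsp + 1 tsp = 7/3 tbsp) × 29/4 ÷ 16 tbsp/cup × 125 g/cup ≈ 132 g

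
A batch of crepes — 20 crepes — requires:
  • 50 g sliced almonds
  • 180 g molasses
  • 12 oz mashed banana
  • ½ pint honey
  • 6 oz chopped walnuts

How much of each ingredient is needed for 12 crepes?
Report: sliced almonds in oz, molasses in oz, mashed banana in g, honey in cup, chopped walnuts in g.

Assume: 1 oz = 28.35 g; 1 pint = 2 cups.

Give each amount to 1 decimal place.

Scaling factor: 12/20 = 3/5 = 0.6.
sliced almonds: 50 g × 3/5 ÷ 28.35 g/oz ≈ 1.1 oz
molasses: 180 g × 3/5 ÷ 28.35 g/oz ≈ 3.8 oz
mashed banana: 12 oz × 3/5 × 28.35 g/oz ≈ 204.1 g
honey: 0.5 pint × 3/5 × 2 cup/pint = 0.6 cup
chopped walnuts: 6 oz × 3/5 × 28.35 g/oz ≈ 102.1 g

sliced almonds: 1.1 oz; molasses: 3.8 oz; mashed banana: 204.1 g; honey: 0.6 cup; chopped walnuts: 102.1 g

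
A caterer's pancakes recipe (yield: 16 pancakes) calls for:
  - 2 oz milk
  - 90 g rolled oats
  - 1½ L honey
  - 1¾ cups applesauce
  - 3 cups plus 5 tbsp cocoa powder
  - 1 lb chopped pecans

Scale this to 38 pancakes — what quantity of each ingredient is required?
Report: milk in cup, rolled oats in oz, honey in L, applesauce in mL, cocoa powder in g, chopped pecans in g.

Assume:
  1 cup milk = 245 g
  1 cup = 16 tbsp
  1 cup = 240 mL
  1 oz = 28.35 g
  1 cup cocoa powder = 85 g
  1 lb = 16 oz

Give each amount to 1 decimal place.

Scaling factor: 38/16 = 19/8 = 2.375.
milk: 2 oz × 19/8 × 28.35 g/oz ÷ 245 g/cup ≈ 0.5 cup
rolled oats: 90 g × 19/8 ÷ 28.35 g/oz ≈ 7.5 oz
honey: 1.5 L × 19/8 ≈ 3.6 L
applesauce: 1.75 cup × 19/8 × 240 mL/cup = 997.5 mL
cocoa powder: (3 cup + 5 tbsp = 3.3125 cup) × 19/8 × 85 g/cup ≈ 668.7 g
chopped pecans: 1 lb × 19/8 × 16 oz/lb × 28.35 g/oz = 1077.3 g

milk: 0.5 cup; rolled oats: 7.5 oz; honey: 3.6 L; applesauce: 997.5 mL; cocoa powder: 668.7 g; chopped pecans: 1077.3 g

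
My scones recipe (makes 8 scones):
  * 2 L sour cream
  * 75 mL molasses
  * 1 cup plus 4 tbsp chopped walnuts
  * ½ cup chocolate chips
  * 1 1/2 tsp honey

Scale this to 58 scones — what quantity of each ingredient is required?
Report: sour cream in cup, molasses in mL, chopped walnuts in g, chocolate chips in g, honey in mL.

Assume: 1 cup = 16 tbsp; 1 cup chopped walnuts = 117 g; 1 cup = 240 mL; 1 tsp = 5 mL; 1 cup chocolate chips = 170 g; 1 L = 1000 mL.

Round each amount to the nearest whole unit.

sour cream: 60 cup; molasses: 544 mL; chopped walnuts: 1060 g; chocolate chips: 616 g; honey: 54 mL

Scaling factor: 58/8 = 29/4 = 7.25.
sour cream: 2 L × 29/4 × 1000 mL/L ÷ 240 mL/cup ≈ 60 cup
molasses: 75 mL × 29/4 ≈ 544 mL
chopped walnuts: (1 cup + 4 tbsp = 1.25 cup) × 29/4 × 117 g/cup ≈ 1060 g
chocolate chips: 0.5 cup × 29/4 × 170 g/cup ≈ 616 g
honey: 1.5 tsp × 29/4 × 5 mL/tsp ≈ 54 mL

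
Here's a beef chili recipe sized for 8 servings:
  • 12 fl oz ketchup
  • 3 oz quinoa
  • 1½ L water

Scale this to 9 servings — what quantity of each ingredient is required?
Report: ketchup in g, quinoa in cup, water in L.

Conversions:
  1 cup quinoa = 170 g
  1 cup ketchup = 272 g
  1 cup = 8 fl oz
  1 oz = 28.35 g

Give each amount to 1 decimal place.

ketchup: 459.0 g; quinoa: 0.6 cup; water: 1.7 L

Scaling factor: 9/8 = 1.125.
ketchup: 12 fl oz × 9/8 ÷ 8 fl oz/cup × 272 g/cup = 459.0 g
quinoa: 3 oz × 9/8 × 28.35 g/oz ÷ 170 g/cup ≈ 0.6 cup
water: 1.5 L × 9/8 ≈ 1.7 L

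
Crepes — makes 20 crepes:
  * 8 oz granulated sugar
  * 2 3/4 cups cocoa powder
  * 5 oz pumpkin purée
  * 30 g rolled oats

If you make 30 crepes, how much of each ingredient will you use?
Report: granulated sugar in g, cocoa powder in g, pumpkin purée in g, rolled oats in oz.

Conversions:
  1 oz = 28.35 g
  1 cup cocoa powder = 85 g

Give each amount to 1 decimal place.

Scaling factor: 30/20 = 3/2 = 1.5.
granulated sugar: 8 oz × 3/2 × 28.35 g/oz = 340.2 g
cocoa powder: 2.75 cup × 3/2 × 85 g/cup ≈ 350.6 g
pumpkin purée: 5 oz × 3/2 × 28.35 g/oz ≈ 212.6 g
rolled oats: 30 g × 3/2 ÷ 28.35 g/oz ≈ 1.6 oz

granulated sugar: 340.2 g; cocoa powder: 350.6 g; pumpkin purée: 212.6 g; rolled oats: 1.6 oz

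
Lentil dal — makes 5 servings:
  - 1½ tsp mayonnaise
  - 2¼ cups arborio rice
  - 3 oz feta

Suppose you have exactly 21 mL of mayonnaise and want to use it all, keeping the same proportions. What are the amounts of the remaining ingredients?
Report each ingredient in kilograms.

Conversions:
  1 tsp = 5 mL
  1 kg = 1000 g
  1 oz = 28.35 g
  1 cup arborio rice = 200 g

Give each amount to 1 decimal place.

arborio rice: 1.3 kg; feta: 0.2 kg

The original recipe has 7.5 mL of mayonnaise, so the scaling factor is 21 ÷ 7.5 = 14/5 = 2.8.
arborio rice: 2.25 cup × 14/5 × 200 g/cup ÷ 1000 g/kg ≈ 1.3 kg
feta: 3 oz × 14/5 × 28.35 g/oz ÷ 1000 g/kg ≈ 0.2 kg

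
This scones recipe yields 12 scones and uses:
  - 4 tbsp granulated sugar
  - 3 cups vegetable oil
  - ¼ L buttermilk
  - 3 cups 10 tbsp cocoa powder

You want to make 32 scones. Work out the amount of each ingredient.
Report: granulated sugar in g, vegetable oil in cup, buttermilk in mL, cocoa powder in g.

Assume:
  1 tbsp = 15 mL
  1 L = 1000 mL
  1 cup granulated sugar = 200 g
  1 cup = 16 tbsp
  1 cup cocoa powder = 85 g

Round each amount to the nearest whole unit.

granulated sugar: 133 g; vegetable oil: 8 cup; buttermilk: 667 mL; cocoa powder: 822 g

Scaling factor: 32/12 = 8/3.
granulated sugar: 4 tbsp × 8/3 ÷ 16 tbsp/cup × 200 g/cup ≈ 133 g
vegetable oil: 3 cup × 8/3 = 8 cup
buttermilk: 0.25 L × 8/3 × 1000 mL/L ≈ 667 mL
cocoa powder: (3 cup + 10 tbsp = 3.625 cup) × 8/3 × 85 g/cup ≈ 822 g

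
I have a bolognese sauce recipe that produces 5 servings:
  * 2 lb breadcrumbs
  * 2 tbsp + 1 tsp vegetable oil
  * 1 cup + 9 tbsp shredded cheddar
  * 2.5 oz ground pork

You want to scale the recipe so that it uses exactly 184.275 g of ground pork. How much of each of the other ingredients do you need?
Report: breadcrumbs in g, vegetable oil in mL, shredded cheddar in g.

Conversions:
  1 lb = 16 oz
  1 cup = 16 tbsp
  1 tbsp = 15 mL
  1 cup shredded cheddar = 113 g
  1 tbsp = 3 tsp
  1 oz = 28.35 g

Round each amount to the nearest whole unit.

The original recipe has 70.875 g of ground pork, so the scaling factor is 184.275 ÷ 70.875 = 13/5 = 2.6.
breadcrumbs: 2 lb × 13/5 × 16 oz/lb × 28.35 g/oz ≈ 2359 g
vegetable oil: (2 tbsp + 1 tsp = 7/3 tbsp) × 13/5 × 15 mL/tbsp = 91 mL
shredded cheddar: (1 cup + 9 tbsp = 1.5625 cup) × 13/5 × 113 g/cup ≈ 459 g

breadcrumbs: 2359 g; vegetable oil: 91 mL; shredded cheddar: 459 g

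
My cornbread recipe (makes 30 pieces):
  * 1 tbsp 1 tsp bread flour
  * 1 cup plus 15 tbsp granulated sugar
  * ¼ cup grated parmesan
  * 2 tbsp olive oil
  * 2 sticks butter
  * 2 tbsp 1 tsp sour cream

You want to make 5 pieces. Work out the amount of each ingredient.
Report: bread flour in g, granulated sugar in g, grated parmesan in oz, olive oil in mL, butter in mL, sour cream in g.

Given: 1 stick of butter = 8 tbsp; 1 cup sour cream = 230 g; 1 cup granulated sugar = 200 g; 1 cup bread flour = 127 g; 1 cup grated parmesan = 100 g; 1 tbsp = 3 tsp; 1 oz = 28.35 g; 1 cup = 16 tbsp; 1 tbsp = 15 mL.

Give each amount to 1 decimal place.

Scaling factor: 5/30 = 1/6.
bread flour: (1 tbsp + 1 tsp = 4/3 tbsp) × 1/6 ÷ 16 tbsp/cup × 127 g/cup ≈ 1.8 g
granulated sugar: (1 cup + 15 tbsp = 1.9375 cup) × 1/6 × 200 g/cup ≈ 64.6 g
grated parmesan: 0.25 cup × 1/6 × 100 g/cup ÷ 28.35 g/oz ≈ 0.1 oz
olive oil: 2 tbsp × 1/6 × 15 mL/tbsp = 5.0 mL
butter: 2 stick × 1/6 × 8 tbsp/stick × 15 mL/tbsp = 40.0 mL
sour cream: (2 tbsp + 1 tsp = 7/3 tbsp) × 1/6 ÷ 16 tbsp/cup × 230 g/cup ≈ 5.6 g

bread flour: 1.8 g; granulated sugar: 64.6 g; grated parmesan: 0.1 oz; olive oil: 5.0 mL; butter: 40.0 mL; sour cream: 5.6 g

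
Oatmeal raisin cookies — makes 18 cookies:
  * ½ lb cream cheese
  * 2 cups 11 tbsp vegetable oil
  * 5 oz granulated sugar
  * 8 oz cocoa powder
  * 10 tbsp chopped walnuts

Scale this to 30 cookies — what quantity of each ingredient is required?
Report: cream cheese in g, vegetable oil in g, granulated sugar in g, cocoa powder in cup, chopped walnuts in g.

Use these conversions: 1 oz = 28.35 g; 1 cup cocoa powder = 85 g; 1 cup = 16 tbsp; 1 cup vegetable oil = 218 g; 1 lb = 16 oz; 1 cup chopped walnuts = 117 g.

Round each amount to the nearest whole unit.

Scaling factor: 30/18 = 5/3.
cream cheese: 0.5 lb × 5/3 × 16 oz/lb × 28.35 g/oz = 378 g
vegetable oil: (2 cup + 11 tbsp = 2.6875 cup) × 5/3 × 218 g/cup ≈ 976 g
granulated sugar: 5 oz × 5/3 × 28.35 g/oz ≈ 236 g
cocoa powder: 8 oz × 5/3 × 28.35 g/oz ÷ 85 g/cup ≈ 4 cup
chopped walnuts: 10 tbsp × 5/3 ÷ 16 tbsp/cup × 117 g/cup ≈ 122 g

cream cheese: 378 g; vegetable oil: 976 g; granulated sugar: 236 g; cocoa powder: 4 cup; chopped walnuts: 122 g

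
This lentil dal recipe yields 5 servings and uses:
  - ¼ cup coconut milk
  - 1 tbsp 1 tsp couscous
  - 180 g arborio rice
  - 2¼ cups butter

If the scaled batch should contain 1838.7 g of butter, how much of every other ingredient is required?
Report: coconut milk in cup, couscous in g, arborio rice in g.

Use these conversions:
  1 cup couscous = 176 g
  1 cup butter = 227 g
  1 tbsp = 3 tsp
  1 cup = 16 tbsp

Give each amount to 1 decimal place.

coconut milk: 0.9 cup; couscous: 52.8 g; arborio rice: 648.0 g

The original recipe has 510.75 g of butter, so the scaling factor is 1838.7 ÷ 510.75 = 18/5 = 3.6.
coconut milk: 0.25 cup × 18/5 = 0.9 cup
couscous: (1 tbsp + 1 tsp = 4/3 tbsp) × 18/5 ÷ 16 tbsp/cup × 176 g/cup = 52.8 g
arborio rice: 180 g × 18/5 = 648.0 g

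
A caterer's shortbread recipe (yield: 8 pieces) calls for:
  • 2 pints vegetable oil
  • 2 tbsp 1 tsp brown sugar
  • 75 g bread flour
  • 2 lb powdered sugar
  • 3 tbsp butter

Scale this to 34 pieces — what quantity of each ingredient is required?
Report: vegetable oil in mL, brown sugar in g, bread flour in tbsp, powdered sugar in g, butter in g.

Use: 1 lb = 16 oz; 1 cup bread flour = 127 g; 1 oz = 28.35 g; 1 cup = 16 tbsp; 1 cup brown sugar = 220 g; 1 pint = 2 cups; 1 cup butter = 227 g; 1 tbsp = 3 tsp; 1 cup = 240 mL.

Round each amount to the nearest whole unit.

Scaling factor: 34/8 = 17/4 = 4.25.
vegetable oil: 2 pint × 17/4 × 2 cup/pint × 240 mL/cup = 4080 mL
brown sugar: (2 tbsp + 1 tsp = 7/3 tbsp) × 17/4 ÷ 16 tbsp/cup × 220 g/cup ≈ 136 g
bread flour: 75 g × 17/4 ÷ 127 g/cup × 16 tbsp/cup ≈ 40 tbsp
powdered sugar: 2 lb × 17/4 × 16 oz/lb × 28.35 g/oz ≈ 3856 g
butter: 3 tbsp × 17/4 ÷ 16 tbsp/cup × 227 g/cup ≈ 181 g

vegetable oil: 4080 mL; brown sugar: 136 g; bread flour: 40 tbsp; powdered sugar: 3856 g; butter: 181 g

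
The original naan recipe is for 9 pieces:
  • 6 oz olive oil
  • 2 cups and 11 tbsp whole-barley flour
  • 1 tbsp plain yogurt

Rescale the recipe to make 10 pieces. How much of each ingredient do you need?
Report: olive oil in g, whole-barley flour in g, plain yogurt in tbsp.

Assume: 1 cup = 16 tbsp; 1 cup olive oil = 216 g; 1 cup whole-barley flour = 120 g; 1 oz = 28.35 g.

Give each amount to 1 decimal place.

Scaling factor: 10/9.
olive oil: 6 oz × 10/9 × 28.35 g/oz = 189.0 g
whole-barley flour: (2 cup + 11 tbsp = 2.6875 cup) × 10/9 × 120 g/cup ≈ 358.3 g
plain yogurt: 1 tbsp × 10/9 ≈ 1.1 tbsp

olive oil: 189.0 g; whole-barley flour: 358.3 g; plain yogurt: 1.1 tbsp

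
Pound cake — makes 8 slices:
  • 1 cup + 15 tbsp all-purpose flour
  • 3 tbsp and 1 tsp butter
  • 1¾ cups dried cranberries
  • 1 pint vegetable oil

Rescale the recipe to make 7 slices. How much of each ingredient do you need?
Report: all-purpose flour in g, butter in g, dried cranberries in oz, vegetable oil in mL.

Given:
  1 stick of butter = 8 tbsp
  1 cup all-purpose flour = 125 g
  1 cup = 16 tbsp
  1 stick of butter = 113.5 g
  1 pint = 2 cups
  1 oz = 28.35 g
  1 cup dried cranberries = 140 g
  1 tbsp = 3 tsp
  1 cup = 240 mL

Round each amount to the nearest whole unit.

Scaling factor: 7/8 = 0.875.
all-purpose flour: (1 cup + 15 tbsp = 1.9375 cup) × 7/8 × 125 g/cup ≈ 212 g
butter: (3 tbsp + 1 tsp = 10/3 tbsp) × 7/8 ÷ 8 tbsp/stick × 113.5 g/stick ≈ 41 g
dried cranberries: 1.75 cup × 7/8 × 140 g/cup ÷ 28.35 g/oz ≈ 8 oz
vegetable oil: 1 pint × 7/8 × 2 cup/pint × 240 mL/cup = 420 mL

all-purpose flour: 212 g; butter: 41 g; dried cranberries: 8 oz; vegetable oil: 420 mL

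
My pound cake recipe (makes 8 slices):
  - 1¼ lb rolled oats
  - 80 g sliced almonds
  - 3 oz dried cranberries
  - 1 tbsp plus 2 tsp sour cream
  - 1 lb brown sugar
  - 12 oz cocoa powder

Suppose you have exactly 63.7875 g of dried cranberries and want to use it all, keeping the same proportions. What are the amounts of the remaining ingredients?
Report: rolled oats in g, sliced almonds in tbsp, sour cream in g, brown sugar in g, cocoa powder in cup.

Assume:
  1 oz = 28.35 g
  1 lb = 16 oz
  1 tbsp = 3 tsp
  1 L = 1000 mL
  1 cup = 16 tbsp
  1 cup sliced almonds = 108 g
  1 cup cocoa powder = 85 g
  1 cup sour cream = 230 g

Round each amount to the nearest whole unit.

The original recipe has 85.05 g of dried cranberries, so the scaling factor is 63.7875 ÷ 85.05 = 3/4 = 0.75.
rolled oats: 1.25 lb × 3/4 × 16 oz/lb × 28.35 g/oz ≈ 425 g
sliced almonds: 80 g × 3/4 ÷ 108 g/cup × 16 tbsp/cup ≈ 9 tbsp
sour cream: (1 tbsp + 2 tsp = 5/3 tbsp) × 3/4 ÷ 16 tbsp/cup × 230 g/cup ≈ 18 g
brown sugar: 1 lb × 3/4 × 16 oz/lb × 28.35 g/oz ≈ 340 g
cocoa powder: 12 oz × 3/4 × 28.35 g/oz ÷ 85 g/cup ≈ 3 cup

rolled oats: 425 g; sliced almonds: 9 tbsp; sour cream: 18 g; brown sugar: 340 g; cocoa powder: 3 cup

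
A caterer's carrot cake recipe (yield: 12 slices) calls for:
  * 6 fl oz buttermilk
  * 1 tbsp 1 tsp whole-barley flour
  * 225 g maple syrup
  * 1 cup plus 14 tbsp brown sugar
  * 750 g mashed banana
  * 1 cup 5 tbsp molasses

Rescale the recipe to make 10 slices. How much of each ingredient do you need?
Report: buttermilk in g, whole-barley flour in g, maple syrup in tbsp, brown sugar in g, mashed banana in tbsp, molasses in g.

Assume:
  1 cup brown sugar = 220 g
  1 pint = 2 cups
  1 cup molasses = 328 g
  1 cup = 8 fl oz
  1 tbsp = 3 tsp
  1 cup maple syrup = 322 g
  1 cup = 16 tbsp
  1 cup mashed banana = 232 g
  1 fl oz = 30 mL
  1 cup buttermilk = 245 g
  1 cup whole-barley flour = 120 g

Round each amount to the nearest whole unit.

buttermilk: 153 g; whole-barley flour: 8 g; maple syrup: 9 tbsp; brown sugar: 344 g; mashed banana: 43 tbsp; molasses: 359 g

Scaling factor: 10/12 = 5/6.
buttermilk: 6 fl oz × 5/6 ÷ 8 fl oz/cup × 245 g/cup ≈ 153 g
whole-barley flour: (1 tbsp + 1 tsp = 4/3 tbsp) × 5/6 ÷ 16 tbsp/cup × 120 g/cup ≈ 8 g
maple syrup: 225 g × 5/6 ÷ 322 g/cup × 16 tbsp/cup ≈ 9 tbsp
brown sugar: (1 cup + 14 tbsp = 1.875 cup) × 5/6 × 220 g/cup ≈ 344 g
mashed banana: 750 g × 5/6 ÷ 232 g/cup × 16 tbsp/cup ≈ 43 tbsp
molasses: (1 cup + 5 tbsp = 1.3125 cup) × 5/6 × 328 g/cup ≈ 359 g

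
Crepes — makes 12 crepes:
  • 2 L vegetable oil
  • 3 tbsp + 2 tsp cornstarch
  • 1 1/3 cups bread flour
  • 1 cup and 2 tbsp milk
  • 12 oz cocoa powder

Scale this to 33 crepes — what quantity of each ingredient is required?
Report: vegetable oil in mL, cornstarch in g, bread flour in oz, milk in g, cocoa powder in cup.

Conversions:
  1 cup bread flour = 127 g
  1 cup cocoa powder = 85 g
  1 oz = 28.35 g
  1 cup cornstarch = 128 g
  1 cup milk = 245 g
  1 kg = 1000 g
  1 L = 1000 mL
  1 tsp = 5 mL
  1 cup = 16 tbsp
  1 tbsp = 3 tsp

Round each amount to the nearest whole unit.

Scaling factor: 33/12 = 11/4 = 2.75.
vegetable oil: 2 L × 11/4 × 1000 mL/L = 5500 mL
cornstarch: (3 tbsp + 2 tsp = 11/3 tbsp) × 11/4 ÷ 16 tbsp/cup × 128 g/cup ≈ 81 g
bread flour: 4/3 cup × 11/4 × 127 g/cup ÷ 28.35 g/oz ≈ 16 oz
milk: (1 cup + 2 tbsp = 1.125 cup) × 11/4 × 245 g/cup ≈ 758 g
cocoa powder: 12 oz × 11/4 × 28.35 g/oz ÷ 85 g/cup ≈ 11 cup

vegetable oil: 5500 mL; cornstarch: 81 g; bread flour: 16 oz; milk: 758 g; cocoa powder: 11 cup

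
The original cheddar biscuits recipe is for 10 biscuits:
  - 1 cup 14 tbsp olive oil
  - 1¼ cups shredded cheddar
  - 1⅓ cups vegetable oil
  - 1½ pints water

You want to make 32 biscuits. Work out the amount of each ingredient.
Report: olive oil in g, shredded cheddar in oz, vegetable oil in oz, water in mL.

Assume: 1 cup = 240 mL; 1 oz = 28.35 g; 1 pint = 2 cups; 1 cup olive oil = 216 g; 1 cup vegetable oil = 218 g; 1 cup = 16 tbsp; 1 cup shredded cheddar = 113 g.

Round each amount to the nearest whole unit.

olive oil: 1296 g; shredded cheddar: 16 oz; vegetable oil: 33 oz; water: 2304 mL

Scaling factor: 32/10 = 16/5 = 3.2.
olive oil: (1 cup + 14 tbsp = 1.875 cup) × 16/5 × 216 g/cup = 1296 g
shredded cheddar: 1.25 cup × 16/5 × 113 g/cup ÷ 28.35 g/oz ≈ 16 oz
vegetable oil: 4/3 cup × 16/5 × 218 g/cup ÷ 28.35 g/oz ≈ 33 oz
water: 1.5 pint × 16/5 × 2 cup/pint × 240 mL/cup = 2304 mL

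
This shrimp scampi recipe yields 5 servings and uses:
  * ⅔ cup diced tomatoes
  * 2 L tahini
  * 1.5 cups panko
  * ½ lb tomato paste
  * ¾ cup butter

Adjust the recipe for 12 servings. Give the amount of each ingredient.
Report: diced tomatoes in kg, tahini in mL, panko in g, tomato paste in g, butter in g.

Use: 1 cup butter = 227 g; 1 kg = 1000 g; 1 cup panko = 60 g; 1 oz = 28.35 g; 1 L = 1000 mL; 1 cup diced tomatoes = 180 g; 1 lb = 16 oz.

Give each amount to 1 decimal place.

diced tomatoes: 0.3 kg; tahini: 4800.0 mL; panko: 216.0 g; tomato paste: 544.3 g; butter: 408.6 g

Scaling factor: 12/5 = 2.4.
diced tomatoes: 2/3 cup × 12/5 × 180 g/cup ÷ 1000 g/kg ≈ 0.3 kg
tahini: 2 L × 12/5 × 1000 mL/L = 4800.0 mL
panko: 1.5 cup × 12/5 × 60 g/cup = 216.0 g
tomato paste: 0.5 lb × 12/5 × 16 oz/lb × 28.35 g/oz ≈ 544.3 g
butter: 0.75 cup × 12/5 × 227 g/cup = 408.6 g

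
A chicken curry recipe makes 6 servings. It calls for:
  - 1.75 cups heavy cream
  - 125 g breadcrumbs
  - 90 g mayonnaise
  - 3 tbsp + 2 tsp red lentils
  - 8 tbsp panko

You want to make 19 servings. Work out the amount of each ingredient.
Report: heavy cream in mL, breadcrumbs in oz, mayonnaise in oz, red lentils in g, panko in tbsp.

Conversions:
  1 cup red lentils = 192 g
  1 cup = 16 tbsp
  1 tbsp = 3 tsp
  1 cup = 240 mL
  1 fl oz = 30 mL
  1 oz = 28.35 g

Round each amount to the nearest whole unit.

Scaling factor: 19/6.
heavy cream: 1.75 cup × 19/6 × 240 mL/cup = 1330 mL
breadcrumbs: 125 g × 19/6 ÷ 28.35 g/oz ≈ 14 oz
mayonnaise: 90 g × 19/6 ÷ 28.35 g/oz ≈ 10 oz
red lentils: (3 tbsp + 2 tsp = 11/3 tbsp) × 19/6 ÷ 16 tbsp/cup × 192 g/cup ≈ 139 g
panko: 8 tbsp × 19/6 ≈ 25 tbsp

heavy cream: 1330 mL; breadcrumbs: 14 oz; mayonnaise: 10 oz; red lentils: 139 g; panko: 25 tbsp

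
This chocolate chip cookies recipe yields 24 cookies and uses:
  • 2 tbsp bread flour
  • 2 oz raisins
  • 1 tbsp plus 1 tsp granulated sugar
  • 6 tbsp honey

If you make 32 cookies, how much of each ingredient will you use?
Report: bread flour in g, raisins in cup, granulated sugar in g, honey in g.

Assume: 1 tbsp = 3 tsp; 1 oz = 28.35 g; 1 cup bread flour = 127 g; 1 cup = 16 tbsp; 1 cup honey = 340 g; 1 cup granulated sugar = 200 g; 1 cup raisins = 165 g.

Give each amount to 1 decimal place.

Scaling factor: 32/24 = 4/3.
bread flour: 2 tbsp × 4/3 ÷ 16 tbsp/cup × 127 g/cup ≈ 21.2 g
raisins: 2 oz × 4/3 × 28.35 g/oz ÷ 165 g/cup ≈ 0.5 cup
granulated sugar: (1 tbsp + 1 tsp = 4/3 tbsp) × 4/3 ÷ 16 tbsp/cup × 200 g/cup ≈ 22.2 g
honey: 6 tbsp × 4/3 ÷ 16 tbsp/cup × 340 g/cup = 170.0 g

bread flour: 21.2 g; raisins: 0.5 cup; granulated sugar: 22.2 g; honey: 170.0 g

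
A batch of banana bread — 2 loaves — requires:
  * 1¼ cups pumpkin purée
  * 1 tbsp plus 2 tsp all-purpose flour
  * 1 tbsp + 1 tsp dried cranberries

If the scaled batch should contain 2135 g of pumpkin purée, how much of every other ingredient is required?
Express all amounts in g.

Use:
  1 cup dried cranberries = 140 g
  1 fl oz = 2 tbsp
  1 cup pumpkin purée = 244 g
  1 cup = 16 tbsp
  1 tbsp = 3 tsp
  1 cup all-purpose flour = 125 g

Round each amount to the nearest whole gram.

all-purpose flour: 91 g; dried cranberries: 82 g

The original recipe has 305 g of pumpkin purée, so the scaling factor is 2135 ÷ 305 = 7.
all-purpose flour: (1 tbsp + 2 tsp = 5/3 tbsp) × 7 ÷ 16 tbsp/cup × 125 g/cup ≈ 91 g
dried cranberries: (1 tbsp + 1 tsp = 4/3 tbsp) × 7 ÷ 16 tbsp/cup × 140 g/cup ≈ 82 g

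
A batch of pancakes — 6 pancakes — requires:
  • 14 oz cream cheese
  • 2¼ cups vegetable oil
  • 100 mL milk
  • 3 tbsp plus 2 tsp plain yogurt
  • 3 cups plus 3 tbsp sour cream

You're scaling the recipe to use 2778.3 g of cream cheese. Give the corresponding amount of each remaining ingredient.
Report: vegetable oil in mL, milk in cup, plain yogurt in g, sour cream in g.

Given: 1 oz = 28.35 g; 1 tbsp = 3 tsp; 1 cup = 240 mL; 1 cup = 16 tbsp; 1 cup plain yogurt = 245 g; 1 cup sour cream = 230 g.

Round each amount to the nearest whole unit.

vegetable oil: 3780 mL; milk: 3 cup; plain yogurt: 393 g; sour cream: 5132 g

The original recipe has 396.9 g of cream cheese, so the scaling factor is 2778.3 ÷ 396.9 = 7.
vegetable oil: 2.25 cup × 7 × 240 mL/cup = 3780 mL
milk: 100 mL × 7 ÷ 240 mL/cup ≈ 3 cup
plain yogurt: (3 tbsp + 2 tsp = 11/3 tbsp) × 7 ÷ 16 tbsp/cup × 245 g/cup ≈ 393 g
sour cream: (3 cup + 3 tbsp = 3.1875 cup) × 7 × 230 g/cup ≈ 5132 g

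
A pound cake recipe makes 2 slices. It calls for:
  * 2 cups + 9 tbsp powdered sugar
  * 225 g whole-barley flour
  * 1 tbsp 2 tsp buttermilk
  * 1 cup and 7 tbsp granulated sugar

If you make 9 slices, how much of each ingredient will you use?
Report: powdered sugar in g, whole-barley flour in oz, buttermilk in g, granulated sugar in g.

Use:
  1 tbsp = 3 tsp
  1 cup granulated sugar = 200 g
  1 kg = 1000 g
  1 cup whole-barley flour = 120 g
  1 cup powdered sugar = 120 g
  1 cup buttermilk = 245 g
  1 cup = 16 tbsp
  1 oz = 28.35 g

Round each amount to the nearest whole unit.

Scaling factor: 9/2 = 4.5.
powdered sugar: (2 cup + 9 tbsp = 2.5625 cup) × 9/2 × 120 g/cup ≈ 1384 g
whole-barley flour: 225 g × 9/2 ÷ 28.35 g/oz ≈ 36 oz
buttermilk: (1 tbsp + 2 tsp = 5/3 tbsp) × 9/2 ÷ 16 tbsp/cup × 245 g/cup ≈ 115 g
granulated sugar: (1 cup + 7 tbsp = 1.4375 cup) × 9/2 × 200 g/cup ≈ 1294 g

powdered sugar: 1384 g; whole-barley flour: 36 oz; buttermilk: 115 g; granulated sugar: 1294 g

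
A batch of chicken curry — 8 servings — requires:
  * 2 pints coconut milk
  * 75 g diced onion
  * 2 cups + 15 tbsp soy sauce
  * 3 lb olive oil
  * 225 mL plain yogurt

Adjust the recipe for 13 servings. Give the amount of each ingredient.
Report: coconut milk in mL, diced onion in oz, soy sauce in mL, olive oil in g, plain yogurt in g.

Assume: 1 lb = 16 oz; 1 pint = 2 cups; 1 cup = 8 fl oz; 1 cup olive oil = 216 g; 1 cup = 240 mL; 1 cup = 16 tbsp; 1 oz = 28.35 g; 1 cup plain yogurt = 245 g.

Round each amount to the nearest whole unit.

coconut milk: 1560 mL; diced onion: 4 oz; soy sauce: 1146 mL; olive oil: 2211 g; plain yogurt: 373 g

Scaling factor: 13/8 = 1.625.
coconut milk: 2 pint × 13/8 × 2 cup/pint × 240 mL/cup = 1560 mL
diced onion: 75 g × 13/8 ÷ 28.35 g/oz ≈ 4 oz
soy sauce: (2 cup + 15 tbsp = 2.9375 cup) × 13/8 × 240 mL/cup ≈ 1146 mL
olive oil: 3 lb × 13/8 × 16 oz/lb × 28.35 g/oz ≈ 2211 g
plain yogurt: 225 mL × 13/8 ÷ 240 mL/cup × 245 g/cup ≈ 373 g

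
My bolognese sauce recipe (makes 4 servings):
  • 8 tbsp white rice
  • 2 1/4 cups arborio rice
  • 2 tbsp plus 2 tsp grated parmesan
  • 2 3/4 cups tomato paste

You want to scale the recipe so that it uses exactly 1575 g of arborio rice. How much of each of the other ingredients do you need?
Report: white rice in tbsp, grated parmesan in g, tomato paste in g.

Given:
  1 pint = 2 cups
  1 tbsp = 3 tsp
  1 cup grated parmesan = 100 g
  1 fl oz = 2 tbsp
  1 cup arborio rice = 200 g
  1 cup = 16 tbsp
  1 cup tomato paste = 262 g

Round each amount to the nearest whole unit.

white rice: 28 tbsp; grated parmesan: 58 g; tomato paste: 2522 g

The original recipe has 450 g of arborio rice, so the scaling factor is 1575 ÷ 450 = 7/2 = 3.5.
white rice: 8 tbsp × 7/2 = 28 tbsp
grated parmesan: (2 tbsp + 2 tsp = 8/3 tbsp) × 7/2 ÷ 16 tbsp/cup × 100 g/cup ≈ 58 g
tomato paste: 2.75 cup × 7/2 × 262 g/cup ≈ 2522 g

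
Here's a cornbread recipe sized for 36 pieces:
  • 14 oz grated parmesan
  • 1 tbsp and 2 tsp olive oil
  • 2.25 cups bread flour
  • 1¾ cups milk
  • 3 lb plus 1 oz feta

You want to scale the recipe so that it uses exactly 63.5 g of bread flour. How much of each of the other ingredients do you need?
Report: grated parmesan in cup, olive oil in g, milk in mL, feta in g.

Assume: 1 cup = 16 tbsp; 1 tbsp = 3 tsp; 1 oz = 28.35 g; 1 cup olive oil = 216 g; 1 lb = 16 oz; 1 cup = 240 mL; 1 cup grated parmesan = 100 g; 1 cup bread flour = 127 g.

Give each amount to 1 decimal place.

The original recipe has 285.75 g of bread flour, so the scaling factor is 63.5 ÷ 285.75 = 2/9.
grated parmesan: 14 oz × 2/9 × 28.35 g/oz ÷ 100 g/cup ≈ 0.9 cup
olive oil: (1 tbsp + 2 tsp = 5/3 tbsp) × 2/9 ÷ 16 tbsp/cup × 216 g/cup = 5.0 g
milk: 1.75 cup × 2/9 × 240 mL/cup ≈ 93.3 mL
feta: (3 lb + 1 oz = 3.0625 lb) × 2/9 × 16 oz/lb × 28.35 g/oz = 308.7 g

grated parmesan: 0.9 cup; olive oil: 5.0 g; milk: 93.3 mL; feta: 308.7 g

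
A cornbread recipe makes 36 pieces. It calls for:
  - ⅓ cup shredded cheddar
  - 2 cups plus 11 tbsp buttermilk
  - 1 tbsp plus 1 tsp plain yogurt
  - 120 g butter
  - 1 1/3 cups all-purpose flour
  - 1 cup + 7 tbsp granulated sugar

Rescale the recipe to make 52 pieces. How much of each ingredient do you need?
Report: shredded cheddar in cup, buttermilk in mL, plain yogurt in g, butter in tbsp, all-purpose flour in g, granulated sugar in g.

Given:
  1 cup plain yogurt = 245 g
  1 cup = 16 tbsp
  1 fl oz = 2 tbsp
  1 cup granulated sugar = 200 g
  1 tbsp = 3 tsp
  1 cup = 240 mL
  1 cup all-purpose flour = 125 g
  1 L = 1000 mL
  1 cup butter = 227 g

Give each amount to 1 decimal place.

Scaling factor: 52/36 = 13/9.
shredded cheddar: 1/3 cup × 13/9 ≈ 0.5 cup
buttermilk: (2 cup + 11 tbsp = 2.6875 cup) × 13/9 × 240 mL/cup ≈ 931.7 mL
plain yogurt: (1 tbsp + 1 tsp = 4/3 tbsp) × 13/9 ÷ 16 tbsp/cup × 245 g/cup ≈ 29.5 g
butter: 120 g × 13/9 ÷ 227 g/cup × 16 tbsp/cup ≈ 12.2 tbsp
all-purpose flour: 4/3 cup × 13/9 × 125 g/cup ≈ 240.7 g
granulated sugar: (1 cup + 7 tbsp = 1.4375 cup) × 13/9 × 200 g/cup ≈ 415.3 g

shredded cheddar: 0.5 cup; buttermilk: 931.7 mL; plain yogurt: 29.5 g; butter: 12.2 tbsp; all-purpose flour: 240.7 g; granulated sugar: 415.3 g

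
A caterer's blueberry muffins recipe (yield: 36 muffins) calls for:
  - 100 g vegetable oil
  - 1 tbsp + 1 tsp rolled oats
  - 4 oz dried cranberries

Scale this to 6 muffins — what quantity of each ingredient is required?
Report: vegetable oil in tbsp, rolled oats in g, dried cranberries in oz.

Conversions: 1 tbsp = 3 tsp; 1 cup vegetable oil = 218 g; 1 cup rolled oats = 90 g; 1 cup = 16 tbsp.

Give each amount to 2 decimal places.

Scaling factor: 6/36 = 1/6.
vegetable oil: 100 g × 1/6 ÷ 218 g/cup × 16 tbsp/cup ≈ 1.22 tbsp
rolled oats: (1 tbsp + 1 tsp = 4/3 tbsp) × 1/6 ÷ 16 tbsp/cup × 90 g/cup = 1.25 g
dried cranberries: 4 oz × 1/6 ≈ 0.67 oz

vegetable oil: 1.22 tbsp; rolled oats: 1.25 g; dried cranberries: 0.67 oz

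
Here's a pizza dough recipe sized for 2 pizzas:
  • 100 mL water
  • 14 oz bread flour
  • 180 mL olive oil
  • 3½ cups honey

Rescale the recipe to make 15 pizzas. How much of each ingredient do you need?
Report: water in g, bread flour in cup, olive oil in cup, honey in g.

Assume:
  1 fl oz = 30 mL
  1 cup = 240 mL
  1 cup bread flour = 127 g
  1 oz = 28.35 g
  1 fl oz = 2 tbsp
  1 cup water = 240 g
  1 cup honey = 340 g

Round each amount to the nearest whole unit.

Scaling factor: 15/2 = 7.5.
water: 100 mL × 15/2 ÷ 240 mL/cup × 240 g/cup = 750 g
bread flour: 14 oz × 15/2 × 28.35 g/oz ÷ 127 g/cup ≈ 23 cup
olive oil: 180 mL × 15/2 ÷ 240 mL/cup ≈ 6 cup
honey: 3.5 cup × 15/2 × 340 g/cup = 8925 g

water: 750 g; bread flour: 23 cup; olive oil: 6 cup; honey: 8925 g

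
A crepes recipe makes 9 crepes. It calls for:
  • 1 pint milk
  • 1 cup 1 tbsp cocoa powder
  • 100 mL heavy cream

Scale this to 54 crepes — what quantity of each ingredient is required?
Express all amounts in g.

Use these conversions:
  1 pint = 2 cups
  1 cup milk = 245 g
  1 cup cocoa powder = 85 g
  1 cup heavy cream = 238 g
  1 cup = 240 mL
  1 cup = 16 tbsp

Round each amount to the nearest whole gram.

Scaling factor: 54/9 = 6.
milk: 1 pint × 6 × 2 cup/pint × 245 g/cup = 2940 g
cocoa powder: (1 cup + 1 tbsp = 1.0625 cup) × 6 × 85 g/cup ≈ 542 g
heavy cream: 100 mL × 6 ÷ 240 mL/cup × 238 g/cup = 595 g

milk: 2940 g; cocoa powder: 542 g; heavy cream: 595 g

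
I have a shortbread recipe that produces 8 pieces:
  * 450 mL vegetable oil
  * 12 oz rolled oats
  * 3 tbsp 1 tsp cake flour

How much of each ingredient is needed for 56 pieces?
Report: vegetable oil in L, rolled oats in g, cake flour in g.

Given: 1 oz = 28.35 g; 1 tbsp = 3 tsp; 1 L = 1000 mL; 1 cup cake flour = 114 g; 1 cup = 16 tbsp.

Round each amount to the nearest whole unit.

vegetable oil: 3 L; rolled oats: 2381 g; cake flour: 166 g

Scaling factor: 56/8 = 7.
vegetable oil: 450 mL × 7 ÷ 1000 mL/L ≈ 3 L
rolled oats: 12 oz × 7 × 28.35 g/oz ≈ 2381 g
cake flour: (3 tbsp + 1 tsp = 10/3 tbsp) × 7 ÷ 16 tbsp/cup × 114 g/cup ≈ 166 g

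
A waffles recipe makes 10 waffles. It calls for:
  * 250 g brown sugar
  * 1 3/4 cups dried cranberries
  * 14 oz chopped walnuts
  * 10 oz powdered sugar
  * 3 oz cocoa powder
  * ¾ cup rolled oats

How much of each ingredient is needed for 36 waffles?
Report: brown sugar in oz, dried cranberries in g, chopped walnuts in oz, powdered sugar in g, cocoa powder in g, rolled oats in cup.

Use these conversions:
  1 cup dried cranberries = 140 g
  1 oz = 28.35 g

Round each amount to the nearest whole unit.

brown sugar: 32 oz; dried cranberries: 882 g; chopped walnuts: 50 oz; powdered sugar: 1021 g; cocoa powder: 306 g; rolled oats: 3 cup

Scaling factor: 36/10 = 18/5 = 3.6.
brown sugar: 250 g × 18/5 ÷ 28.35 g/oz ≈ 32 oz
dried cranberries: 1.75 cup × 18/5 × 140 g/cup = 882 g
chopped walnuts: 14 oz × 18/5 ≈ 50 oz
powdered sugar: 10 oz × 18/5 × 28.35 g/oz ≈ 1021 g
cocoa powder: 3 oz × 18/5 × 28.35 g/oz ≈ 306 g
rolled oats: 0.75 cup × 18/5 ≈ 3 cup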